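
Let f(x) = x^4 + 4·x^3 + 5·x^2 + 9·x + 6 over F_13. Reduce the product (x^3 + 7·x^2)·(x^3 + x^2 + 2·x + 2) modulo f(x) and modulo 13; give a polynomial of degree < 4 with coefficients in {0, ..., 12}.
Multiply as integer polynomials: a · b = x^6 + 8·x^5 + 9·x^4 + 16·x^3 + 14·x^2. Reducing coefficients mod 13: a · b ≡ x^6 + 8·x^5 + 9·x^4 + 3·x^3 + x^2. Now divide by f(x) = x^4 + 4·x^3 + 5·x^2 + 9·x + 6 in F_13[x], eliminating the leading term at each step:
  leading term x^6: subtract (x^2)·f(x) = x^6 + 4·x^5 + 5·x^4 + 9·x^3 + 6·x^2, leaving 4·x^5 + 4·x^4 + 7·x^3 + 8·x^2 (coefficients mod 13)
  leading term 4·x^5: subtract (4·x)·f(x) = 4·x^5 + 3·x^4 + 7·x^3 + 10·x^2 + 11·x, leaving x^4 + 11·x^2 + 2·x (coefficients mod 13)
  leading term x^4: subtract (1)·f(x) = x^4 + 4·x^3 + 5·x^2 + 9·x + 6, leaving 9·x^3 + 6·x^2 + 6·x + 7 (coefficients mod 13)
The degree is now < 4, so this is the remainder. Hence a · b ≡ 9·x^3 + 6·x^2 + 6·x + 7 in F_13[x]/(f).

Final answer: a · b ≡ 9·x^3 + 6·x^2 + 6·x + 7 (mod f(x))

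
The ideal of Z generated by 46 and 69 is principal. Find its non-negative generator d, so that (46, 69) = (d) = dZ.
In the PID Z, (a, b) is generated by gcd(a, b). Compute gcd(69, 46) with the extended Euclidean algorithm, tracking rows (r, s, t) with s·69 + t·46 = r:
  row A: (69, 1, 0)   [1·69 + 0·46 = 69]
  row B: (46, 0, 1)   [0·69 + 1·46 = 46]
  69 = 1·46 + 23   → row C = row A − 1·row B = (23, 1, −1)   [check: 1·69 − 1·46 = 23]
  46 = 2·23 + 0   → remainder 0, stop. gcd = 23 (last nonzero row C).
So gcd(46, 69) = 23, with Bézout identity 1·69 − 1·46 = 23. Containment (⊇): the Bézout identity exhibits 23 as an element of (46, 69), giving (23) ⊆ (46, 69). Containment (⊆): since 23 | 46 and 23 | 69 (46 = 23·2, 69 = 23·3), every Z-linear combination of 46 and 69 is divisible by 23, so (46, 69) ⊆ (23). Therefore (46, 69) = (23), d = 23.

Final answer: (46, 69) = (23); d = 23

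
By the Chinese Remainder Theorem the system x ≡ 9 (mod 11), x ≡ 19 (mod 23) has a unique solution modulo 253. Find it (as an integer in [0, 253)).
x ≡ 42 (mod 253); the representative in [0, 253) is 42

The moduli 11, 23 are pairwise coprime, so by the CRT there is a unique solution mod 11·23 = 253.
Solve by successive substitution. Start with x ≡ 9 (mod 11).
  Combine with x ≡ 19 (mod 23): write x = 9 + 11·t and require 9 + 11·t ≡ 19 (mod 23), i.e. 11·t ≡ 19 − 9 ≡ 10 (mod 23). Since 11^(−1) ≡ 21 (mod 23), t ≡ 21·10 ≡ 3 (mod 23). So x ≡ 9 + 11·3 = 42 (mod 253).
Unique solution in [0, 253): x = 42.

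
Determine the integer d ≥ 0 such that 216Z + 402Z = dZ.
In the PID Z, (a, b) is generated by gcd(a, b). Compute gcd(402, 216) with the extended Euclidean algorithm, tracking rows (r, s, t) with s·402 + t·216 = r:
  row A: (402, 1, 0)   [1·402 + 0·216 = 402]
  row B: (216, 0, 1)   [0·402 + 1·216 = 216]
  402 = 1·216 + 186   → row C = row A − 1·row B = (186, 1, −1)   [check: 1·402 − 1·216 = 186]
  216 = 1·186 + 30   → row D = row B − 1·row C = (30, −1, 2)   [check: −1·402 + 2·216 = 30]
  186 = 6·30 + 6   → row E = row C − 6·row D = (6, 7, −13)   [check: 7·402 − 13·216 = 6]
  30 = 5·6 + 0   → remainder 0, stop. gcd = 6 (last nonzero row E).
So gcd(216, 402) = 6, with Bézout identity 7·402 − 13·216 = 6. Containment (⊇): the Bézout identity exhibits 6 as an element of (216, 402), giving (6) ⊆ (216, 402). Containment (⊆): since 6 | 216 and 6 | 402 (216 = 6·36, 402 = 6·67), every Z-linear combination of 216 and 402 is divisible by 6, so (216, 402) ⊆ (6). Therefore (216, 402) = (6), d = 6.

Final answer: (216, 402) = (6); d = 6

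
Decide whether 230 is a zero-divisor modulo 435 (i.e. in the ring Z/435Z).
gcd(230, 435) = 5 > 1, so 230 is not a unit in Z/435Z. In Z/nZ every nonzero non-unit is a zero-divisor: explicitly, take b = 435/gcd = 87 ≠ 0 (mod 435); then 230·87 = 20010 = 46·435, i.e. 230·87 ≡ 0 (mod 435). So 230 is a zero-divisor.

Final answer: YES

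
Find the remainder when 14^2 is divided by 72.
Use repeated squaring. Binary(2) = 10. Walk through the bits of the exponent 2 left-to-right: at each bit after the leading one, square the running value, then multiply by 14 if the bit is 1 (always reducing mod 72):
  bit 1 = 1 (leading): start with 14.
  bit 2 = 0: square 14^2 = 196 ≡ 52 (mod 72).
Final value: 14^2 ≡ 52 (mod 72).

Final answer: 52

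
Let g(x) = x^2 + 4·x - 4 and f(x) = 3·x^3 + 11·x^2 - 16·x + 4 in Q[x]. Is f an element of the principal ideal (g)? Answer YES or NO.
In Q[x] the ideal (g) consists of all multiples of g, so f ∈ (g) iff g | f, i.e. iff the remainder of f on division by g is 0. Divide f by g (g is monic, so eliminate the leading term of the running remainder at each step):
  leading term 3·x^3: subtract (3·x)·g(x) = 3·x^3 + 12·x^2 - 12·x, leaving -x^2 - 4·x + 4
  leading term -x^2: subtract (-1)·g(x) = -x^2 - 4·x + 4, leaving 0
The remainder is 0, so f(x) = g(x) · h(x) with h(x) = 3·x - 1. Hence g | f, i.e. f ∈ (g).

Final answer: YES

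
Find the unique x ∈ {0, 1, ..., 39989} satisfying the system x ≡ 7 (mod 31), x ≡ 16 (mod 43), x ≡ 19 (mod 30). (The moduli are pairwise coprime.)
The moduli 31, 43, 30 are pairwise coprime, so by the CRT there is a unique solution mod 31·43·30 = 39990.
Solve by successive substitution. Start with x ≡ 7 (mod 31).
  Combine with x ≡ 16 (mod 43): write x = 7 + 31·t and require 7 + 31·t ≡ 16 (mod 43), i.e. 31·t ≡ 16 − 7 ≡ 9 (mod 43). Since 31^(−1) ≡ 25 (mod 43), t ≡ 25·9 ≡ 10 (mod 43). So x ≡ 7 + 31·10 = 317 (mod 1333).
  Combine with x ≡ 19 (mod 30): write x = 317 + 1333·t and require 317 + 1333·t ≡ 19 (mod 30), i.e. 1333·t ≡ 19 − 317 ≡ 2 (mod 30). Since 1333^(−1) ≡ 7 (mod 30) (1333 ≡ 13 (mod 30)), t ≡ 7·2 ≡ 14 (mod 30). So x ≡ 317 + 1333·14 = 18979 (mod 39990).
Unique solution in [0, 39990): x = 18979.

Final answer: x ≡ 18979 (mod 39990); the representative in [0, 39990) is 18979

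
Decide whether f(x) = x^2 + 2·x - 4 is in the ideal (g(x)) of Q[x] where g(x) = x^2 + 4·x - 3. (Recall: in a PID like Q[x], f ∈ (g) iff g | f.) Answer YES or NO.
NO

In Q[x] the ideal (g) consists of all multiples of g, so f ∈ (g) iff g | f, i.e. iff the remainder of f on division by g is 0. Divide f by g (g is monic, so eliminate the leading term of the running remainder at each step):
  leading term x^2: subtract (1)·g(x) = x^2 + 4·x - 3, leaving -2·x - 1
The remainder r(x) = -2·x - 1 ≠ 0 (and deg r < deg g), so g ∤ f, i.e. f ∉ (g).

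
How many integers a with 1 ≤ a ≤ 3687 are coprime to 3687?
The number of a ∈ {1, ..., 3687} with gcd(a, 3687) = 1 is by definition Euler's totient φ(3687). φ is multiplicative, with φ(p^e) = p^e − p^(e−1). Factorise 3687 = 3 · 1229. Then
  φ(3687) = (3 − 1) · (1229 − 1) = 2 · 1228 = 2456.
So there are 2456 such integers.

Final answer: 2456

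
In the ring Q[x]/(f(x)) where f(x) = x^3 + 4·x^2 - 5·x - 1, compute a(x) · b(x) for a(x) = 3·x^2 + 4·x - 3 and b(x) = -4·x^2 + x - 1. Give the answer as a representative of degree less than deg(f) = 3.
a · b ≡ -187·x^2 + 156·x + 38 (mod f(x))

First multiply in Q[x] without reducing: a · b = -12·x^4 - 13·x^3 + 13·x^2 - 7·x + 3. Now divide by f(x) = x^3 + 4·x^2 - 5·x - 1, eliminating the leading term at each step:
  leading term -12·x^4: subtract (-12·x)·f(x) = -12·x^4 - 48·x^3 + 60·x^2 + 12·x, leaving 35·x^3 - 47·x^2 - 19·x + 3
  leading term 35·x^3: subtract (35)·f(x) = 35·x^3 + 140·x^2 - 175·x - 35, leaving -187·x^2 + 156·x + 38
The degree is now < 3, so this is the remainder. Hence a · b ≡ -187·x^2 + 156·x + 38 in Q[x]/(f).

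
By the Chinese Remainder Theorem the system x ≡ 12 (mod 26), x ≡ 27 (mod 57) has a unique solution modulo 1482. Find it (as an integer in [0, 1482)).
The moduli 26, 57 are pairwise coprime, so by the CRT there is a unique solution mod 26·57 = 1482.
Solve by successive substitution. Start with x ≡ 12 (mod 26).
  Combine with x ≡ 27 (mod 57): write x = 12 + 26·t and require 12 + 26·t ≡ 27 (mod 57), i.e. 26·t ≡ 27 − 12 ≡ 15 (mod 57). Since 26^(−1) ≡ 11 (mod 57), t ≡ 11·15 ≡ 51 (mod 57). So x ≡ 12 + 26·51 = 1338 (mod 1482).
Unique solution in [0, 1482): x = 1338.

Final answer: x ≡ 1338 (mod 1482); the representative in [0, 1482) is 1338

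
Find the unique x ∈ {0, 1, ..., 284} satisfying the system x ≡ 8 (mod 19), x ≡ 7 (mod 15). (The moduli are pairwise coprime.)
x ≡ 217 (mod 285); the representative in [0, 285) is 217

The moduli 19, 15 are pairwise coprime, so by the CRT there is a unique solution mod 19·15 = 285.
Solve by successive substitution. Start with x ≡ 8 (mod 19).
  Combine with x ≡ 7 (mod 15): write x = 8 + 19·t and require 8 + 19·t ≡ 7 (mod 15), i.e. 19·t ≡ 7 − 8 ≡ 14 (mod 15). Since 19^(−1) ≡ 4 (mod 15) (19 ≡ 4 (mod 15)), t ≡ 4·14 ≡ 11 (mod 15). So x ≡ 8 + 19·11 = 217 (mod 285).
Unique solution in [0, 285): x = 217.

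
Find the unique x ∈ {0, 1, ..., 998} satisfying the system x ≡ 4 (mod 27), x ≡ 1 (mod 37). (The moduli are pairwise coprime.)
x ≡ 112 (mod 999); the representative in [0, 999) is 112

The moduli 27, 37 are pairwise coprime, so by the CRT there is a unique solution mod 27·37 = 999.
Solve by successive substitution. Start with x ≡ 4 (mod 27).
  Combine with x ≡ 1 (mod 37): write x = 4 + 27·t and require 4 + 27·t ≡ 1 (mod 37), i.e. 27·t ≡ 1 − 4 ≡ 34 (mod 37). Since 27^(−1) ≡ 11 (mod 37), t ≡ 11·34 ≡ 4 (mod 37). So x ≡ 4 + 27·4 = 112 (mod 999).
Unique solution in [0, 999): x = 112.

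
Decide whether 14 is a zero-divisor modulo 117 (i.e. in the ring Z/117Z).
NO

gcd(14, 117) = 1, so 14 is a unit in Z/117Z (it has a multiplicative inverse). A unit cannot be a zero-divisor: if 14·b ≡ 0 then multiplying both sides by 14^(−1) gives b ≡ 0. So 14 is not a zero-divisor.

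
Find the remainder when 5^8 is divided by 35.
25

Use repeated squaring. Binary(8) = 1000. Walk through the bits of the exponent 8 left-to-right: at each bit after the leading one, square the running value, then multiply by 5 if the bit is 1 (always reducing mod 35):
  bit 1 = 1 (leading): start with 5.
  bit 2 = 0: square 5^2 = 25 (mod 35).
  bit 3 = 0: square 25^2 = 625 ≡ 30 (mod 35).
  bit 4 = 0: square 30^2 = 900 ≡ 25 (mod 35).
Final value: 5^8 ≡ 25 (mod 35).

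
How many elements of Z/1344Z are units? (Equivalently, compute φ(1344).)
Z/1344Z has φ(1344) = 384 units

An element a ∈ Z/1344Z is a unit iff gcd(a, 1344) = 1, so the number of units is φ(1344). φ is multiplicative, with φ(p^e) = p^e − p^(e−1). Factorise 1344 = 2^6 · 3 · 7. Then
  φ(1344) = (2^6 − 2^5) · (3 − 1) · (7 − 1) = 32 · 2 · 6 = 384.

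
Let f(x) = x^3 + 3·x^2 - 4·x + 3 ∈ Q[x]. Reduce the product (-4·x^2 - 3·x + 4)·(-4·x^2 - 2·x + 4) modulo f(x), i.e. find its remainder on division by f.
First multiply in Q[x] without reducing: a · b = 16·x^4 + 20·x^3 - 26·x^2 - 20·x + 16. Now divide by f(x) = x^3 + 3·x^2 - 4·x + 3, eliminating the leading term at each step:
  leading term 16·x^4: subtract (16·x)·f(x) = 16·x^4 + 48·x^3 - 64·x^2 + 48·x, leaving -28·x^3 + 38·x^2 - 68·x + 16
  leading term -28·x^3: subtract (-28)·f(x) = -28·x^3 - 84·x^2 + 112·x - 84, leaving 122·x^2 - 180·x + 100
The degree is now < 3, so this is the remainder. Hence a · b ≡ 122·x^2 - 180·x + 100 in Q[x]/(f).

Final answer: a · b ≡ 122·x^2 - 180·x + 100 (mod f(x))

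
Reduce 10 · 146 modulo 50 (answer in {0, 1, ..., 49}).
10

Reduce the factors first: 146 ≡ 46 (mod 50), so 10 · 146 ≡ 10 · 46 (mod 50). 10 · 46 = 460. Dividing by 50: 460 = 9·50 + 10. So (10 · 146) mod 50 = 10.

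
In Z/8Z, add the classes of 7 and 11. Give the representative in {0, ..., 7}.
Reduce the summands first: 11 ≡ 3 (mod 8), so 7 + 11 ≡ 7 + 3 (mod 8). 7 + 3 = 10; 10 = 1·8 + 2, so (7 + 11) mod 8 = 2.

Final answer: 2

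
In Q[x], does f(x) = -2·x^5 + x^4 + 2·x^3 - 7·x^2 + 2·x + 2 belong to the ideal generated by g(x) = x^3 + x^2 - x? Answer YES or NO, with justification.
NO

In Q[x] the ideal (g) consists of all multiples of g, so f ∈ (g) iff g | f, i.e. iff the remainder of f on division by g is 0. Divide f by g (g is monic, so eliminate the leading term of the running remainder at each step):
  leading term -2·x^5: subtract (-2·x^2)·g(x) = -2·x^5 - 2·x^4 + 2·x^3, leaving 3·x^4 - 7·x^2 + 2·x + 2
  leading term 3·x^4: subtract (3·x)·g(x) = 3·x^4 + 3·x^3 - 3·x^2, leaving -3·x^3 - 4·x^2 + 2·x + 2
  leading term -3·x^3: subtract (-3)·g(x) = -3·x^3 - 3·x^2 + 3·x, leaving -x^2 - x + 2
The remainder r(x) = -x^2 - x + 2 ≠ 0 (and deg r < deg g), so g ∤ f, i.e. f ∉ (g).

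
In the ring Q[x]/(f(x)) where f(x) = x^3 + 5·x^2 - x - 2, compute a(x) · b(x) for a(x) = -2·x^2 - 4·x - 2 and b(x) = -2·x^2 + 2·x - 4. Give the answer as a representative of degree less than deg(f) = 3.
First multiply in Q[x] without reducing: a · b = 4·x^4 + 4·x^3 + 4·x^2 + 12·x + 8. Now divide by f(x) = x^3 + 5·x^2 - x - 2, eliminating the leading term at each step:
  leading term 4·x^4: subtract (4·x)·f(x) = 4·x^4 + 20·x^3 - 4·x^2 - 8·x, leaving -16·x^3 + 8·x^2 + 20·x + 8
  leading term -16·x^3: subtract (-16)·f(x) = -16·x^3 - 80·x^2 + 16·x + 32, leaving 88·x^2 + 4·x - 24
The degree is now < 3, so this is the remainder. Hence a · b ≡ 88·x^2 + 4·x - 24 in Q[x]/(f).

Final answer: a · b ≡ 88·x^2 + 4·x - 24 (mod f(x))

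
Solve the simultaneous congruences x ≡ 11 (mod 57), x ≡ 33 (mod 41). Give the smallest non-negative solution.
The moduli 57, 41 are pairwise coprime, so by the CRT there is a unique solution mod 57·41 = 2337.
Solve by successive substitution. Start with x ≡ 11 (mod 57).
  Combine with x ≡ 33 (mod 41): write x = 11 + 57·t and require 11 + 57·t ≡ 33 (mod 41), i.e. 57·t ≡ 33 − 11 ≡ 22 (mod 41). Since 57^(−1) ≡ 18 (mod 41) (57 ≡ 16 (mod 41)), t ≡ 18·22 ≡ 27 (mod 41). So x ≡ 11 + 57·27 = 1550 (mod 2337).
Unique solution in [0, 2337): x = 1550.

Final answer: x ≡ 1550 (mod 2337); the representative in [0, 2337) is 1550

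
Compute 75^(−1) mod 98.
Apply the extended Euclidean algorithm to (98, 75), tracking rows (r, s, t) with s·98 + t·75 = r. Each division r_prev = q·r_cur + r_new produces the new row as (previous row) − q·(current row):
  row A: (98, 1, 0)   [1·98 + 0·75 = 98]
  row B: (75, 0, 1)   [0·98 + 1·75 = 75]
  98 = 1·75 + 23   → row C = row A − 1·row B = (23, 1, −1)   [check: 1·98 − 1·75 = 23]
  75 = 3·23 + 6   → row D = row B − 3·row C = (6, −3, 4)   [check: −3·98 + 4·75 = 6]
  23 = 3·6 + 5   → row E = row C − 3·row D = (5, 10, −13)   [check: 10·98 − 13·75 = 5]
  6 = 1·5 + 1   → row F = row D − 1·row E = (1, −13, 17)   [check: −13·98 + 17·75 = 1]
  5 = 5·1 + 0   → remainder 0, stop. gcd = 1 (last nonzero row F).
The gcd is 1, so 75 is invertible mod 98. The last nonzero row gives −13·98 + 17·75 = 1, so t = 17. So 75^(−1) ≡ 17 (mod 98). Verify: 75 · 17 = 1275 ≡ 1 (mod 98). ✓

Final answer: 75^(−1) ≡ 17 (mod 98)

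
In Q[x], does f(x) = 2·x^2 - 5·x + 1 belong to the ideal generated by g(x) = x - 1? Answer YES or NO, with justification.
In Q[x] the ideal (g) consists of all multiples of g, so f ∈ (g) iff g | f, i.e. iff the remainder of f on division by g is 0. Divide f by g (g is monic, so eliminate the leading term of the running remainder at each step):
  leading term 2·x^2: subtract (2·x)·g(x) = 2·x^2 - 2·x, leaving 1 - 3·x
  leading term -3·x: subtract (-3)·g(x) = 3 - 3·x, leaving -2
The remainder r(x) = -2 ≠ 0 (and deg r < deg g), so g ∤ f, i.e. f ∉ (g).

Final answer: NO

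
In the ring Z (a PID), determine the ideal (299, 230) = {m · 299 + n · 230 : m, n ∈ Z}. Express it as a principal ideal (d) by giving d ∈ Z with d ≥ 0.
In the PID Z, (a, b) is generated by gcd(a, b). Compute gcd(299, 230) with the extended Euclidean algorithm, tracking rows (r, s, t) with s·299 + t·230 = r:
  row A: (299, 1, 0)   [1·299 + 0·230 = 299]
  row B: (230, 0, 1)   [0·299 + 1·230 = 230]
  299 = 1·230 + 69   → row C = row A − 1·row B = (69, 1, −1)   [check: 1·299 − 1·230 = 69]
  230 = 3·69 + 23   → row D = row B − 3·row C = (23, −3, 4)   [check: −3·299 + 4·230 = 23]
  69 = 3·23 + 0   → remainder 0, stop. gcd = 23 (last nonzero row D).
So gcd(299, 230) = 23, with Bézout identity −3·299 + 4·230 = 23. Containment (⊇): the Bézout identity exhibits 23 as an element of (299, 230), giving (23) ⊆ (299, 230). Containment (⊆): since 23 | 299 and 23 | 230 (299 = 23·13, 230 = 23·10), every Z-linear combination of 299 and 230 is divisible by 23, so (299, 230) ⊆ (23). Therefore (299, 230) = (23), d = 23.

Final answer: (299, 230) = (23); d = 23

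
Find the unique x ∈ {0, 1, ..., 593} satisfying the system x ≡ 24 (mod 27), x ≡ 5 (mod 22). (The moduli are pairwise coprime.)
The moduli 27, 22 are pairwise coprime, so by the CRT there is a unique solution mod 27·22 = 594.
Solve by successive substitution. Start with x ≡ 24 (mod 27).
  Combine with x ≡ 5 (mod 22): write x = 24 + 27·t and require 24 + 27·t ≡ 5 (mod 22), i.e. 27·t ≡ 5 − 24 ≡ 3 (mod 22). Since 27^(−1) ≡ 9 (mod 22) (27 ≡ 5 (mod 22)), t ≡ 9·3 ≡ 5 (mod 22). So x ≡ 24 + 27·5 = 159 (mod 594).
Unique solution in [0, 594): x = 159.

Final answer: x ≡ 159 (mod 594); the representative in [0, 594) is 159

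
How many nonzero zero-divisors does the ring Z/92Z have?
Z/92Z has 47 nonzero zero-divisors

In Z/92Z each nonzero element is either a unit (gcd with 92 is 1) or a zero-divisor (gcd > 1). The number of units is φ(92): factorise 92 = 2^2 · 23, so φ(92) = (2^2 − 2^1) · (23 − 1) = 2 · 22 = 44. The nonzero elements number 92 − 1 = 91. Hence the nonzero zero-divisors number 91 − 44 = 47.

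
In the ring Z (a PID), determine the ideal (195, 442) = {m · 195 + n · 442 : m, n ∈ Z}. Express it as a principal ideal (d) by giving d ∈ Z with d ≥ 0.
In the PID Z, (a, b) is generated by gcd(a, b). Compute gcd(442, 195) with the extended Euclidean algorithm, tracking rows (r, s, t) with s·442 + t·195 = r:
  row A: (442, 1, 0)   [1·442 + 0·195 = 442]
  row B: (195, 0, 1)   [0·442 + 1·195 = 195]
  442 = 2·195 + 52   → row C = row A − 2·row B = (52, 1, −2)   [check: 1·442 − 2·195 = 52]
  195 = 3·52 + 39   → row D = row B − 3·row C = (39, −3, 7)   [check: −3·442 + 7·195 = 39]
  52 = 1·39 + 13   → row E = row C − 1·row D = (13, 4, −9)   [check: 4·442 − 9·195 = 13]
  39 = 3·13 + 0   → remainder 0, stop. gcd = 13 (last nonzero row E).
So gcd(195, 442) = 13, with Bézout identity 4·442 − 9·195 = 13. Containment (⊇): the Bézout identity exhibits 13 as an element of (195, 442), giving (13) ⊆ (195, 442). Containment (⊆): since 13 | 195 and 13 | 442 (195 = 13·15, 442 = 13·34), every Z-linear combination of 195 and 442 is divisible by 13, so (195, 442) ⊆ (13). Therefore (195, 442) = (13), d = 13.

Final answer: (195, 442) = (13); d = 13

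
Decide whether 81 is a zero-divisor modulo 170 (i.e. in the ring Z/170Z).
NO

gcd(81, 170) = 1, so 81 is a unit in Z/170Z (it has a multiplicative inverse). A unit cannot be a zero-divisor: if 81·b ≡ 0 then multiplying both sides by 81^(−1) gives b ≡ 0. So 81 is not a zero-divisor.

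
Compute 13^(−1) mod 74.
13^(−1) ≡ 57 (mod 74)

Apply the extended Euclidean algorithm to (74, 13), tracking rows (r, s, t) with s·74 + t·13 = r. Each division r_prev = q·r_cur + r_new produces the new row as (previous row) − q·(current row):
  row A: (74, 1, 0)   [1·74 + 0·13 = 74]
  row B: (13, 0, 1)   [0·74 + 1·13 = 13]
  74 = 5·13 + 9   → row C = row A − 5·row B = (9, 1, −5)   [check: 1·74 − 5·13 = 9]
  13 = 1·9 + 4   → row D = row B − 1·row C = (4, −1, 6)   [check: −1·74 + 6·13 = 4]
  9 = 2·4 + 1   → row E = row C − 2·row D = (1, 3, −17)   [check: 3·74 − 17·13 = 1]
  4 = 4·1 + 0   → remainder 0, stop. gcd = 1 (last nonzero row E).
The gcd is 1, so 13 is invertible mod 74. The last nonzero row gives 3·74 − 17·13 = 1, so t = −17. So 13^(−1) ≡ −17 ≡ 57 (mod 74). Verify: 13 · 57 = 741 ≡ 1 (mod 74). ✓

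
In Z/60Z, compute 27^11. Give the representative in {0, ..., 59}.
3

Use repeated squaring. Binary(11) = 1011. Walk through the bits of the exponent 11 left-to-right: at each bit after the leading one, square the running value, then multiply by 27 if the bit is 1 (always reducing mod 60):
  bit 1 = 1 (leading): start with 27.
  bit 2 = 0: square 27^2 = 729 ≡ 9 (mod 60).
  bit 3 = 1: square 9^2 = 81 ≡ 21; bit is 1, so multiply 21·27 = 567 ≡ 27 (mod 60).
  bit 4 = 1: square 27^2 = 729 ≡ 9; bit is 1, so multiply 9·27 = 243 ≡ 3 (mod 60).
Final value: 27^11 ≡ 3 (mod 60).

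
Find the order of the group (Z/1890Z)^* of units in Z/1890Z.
(Z/1890Z)^* consists of the classes a with gcd(a, 1890) = 1, so its order is φ(1890). φ is multiplicative, with φ(p^e) = p^e − p^(e−1). Factorise 1890 = 2 · 3^3 · 5 · 7. Then
  φ(1890) = (2 − 1) · (3^3 − 3^2) · (5 − 1) · (7 − 1) = 1 · 18 · 4 · 6 = 432.
Thus |(Z/1890Z)^*| = 432.

Final answer: |(Z/1890Z)^*| = 432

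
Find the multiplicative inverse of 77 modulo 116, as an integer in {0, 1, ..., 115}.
Apply the extended Euclidean algorithm to (116, 77), tracking rows (r, s, t) with s·116 + t·77 = r. Each division r_prev = q·r_cur + r_new produces the new row as (previous row) − q·(current row):
  row A: (116, 1, 0)   [1·116 + 0·77 = 116]
  row B: (77, 0, 1)   [0·116 + 1·77 = 77]
  116 = 1·77 + 39   → row C = row A − 1·row B = (39, 1, −1)   [check: 1·116 − 1·77 = 39]
  77 = 1·39 + 38   → row D = row B − 1·row C = (38, −1, 2)   [check: −1·116 + 2·77 = 38]
  39 = 1·38 + 1   → row E = row C − 1·row D = (1, 2, −3)   [check: 2·116 − 3·77 = 1]
  38 = 38·1 + 0   → remainder 0, stop. gcd = 1 (last nonzero row E).
The gcd is 1, so 77 is invertible mod 116. The last nonzero row gives 2·116 − 3·77 = 1, so t = −3. So 77^(−1) ≡ −3 ≡ 113 (mod 116). Verify: 77 · 113 = 8701 ≡ 1 (mod 116). ✓

Final answer: 77^(−1) ≡ 113 (mod 116)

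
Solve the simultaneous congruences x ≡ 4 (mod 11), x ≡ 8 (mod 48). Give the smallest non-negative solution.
x ≡ 488 (mod 528); the representative in [0, 528) is 488

The moduli 11, 48 are pairwise coprime, so by the CRT there is a unique solution mod 11·48 = 528.
Solve by successive substitution. Start with x ≡ 4 (mod 11).
  Combine with x ≡ 8 (mod 48): write x = 4 + 11·t and require 4 + 11·t ≡ 8 (mod 48), i.e. 11·t ≡ 8 − 4 ≡ 4 (mod 48). Since 11^(−1) ≡ 35 (mod 48), t ≡ 35·4 ≡ 44 (mod 48). So x ≡ 4 + 11·44 = 488 (mod 528).
Unique solution in [0, 528): x = 488.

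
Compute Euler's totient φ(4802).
φ is multiplicative, with φ(p^e) = p^e − p^(e−1). Factorise 4802 = 2 · 7^4. Then
  φ(4802) = (2 − 1) · (7^4 − 7^3) = 1 · 2058 = 2058.

Final answer: φ(4802) = 2058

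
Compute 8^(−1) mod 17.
Apply the extended Euclidean algorithm to (17, 8), tracking rows (r, s, t) with s·17 + t·8 = r. Each division r_prev = q·r_cur + r_new produces the new row as (previous row) − q·(current row):
  row A: (17, 1, 0)   [1·17 + 0·8 = 17]
  row B: (8, 0, 1)   [0·17 + 1·8 = 8]
  17 = 2·8 + 1   → row C = row A − 2·row B = (1, 1, −2)   [check: 1·17 − 2·8 = 1]
  8 = 8·1 + 0   → remainder 0, stop. gcd = 1 (last nonzero row C).
The gcd is 1, so 8 is invertible mod 17. The last nonzero row gives 1·17 − 2·8 = 1, so t = −2. So 8^(−1) ≡ −2 ≡ 15 (mod 17). Verify: 8 · 15 = 120 ≡ 1 (mod 17). ✓

Final answer: 8^(−1) ≡ 15 (mod 17)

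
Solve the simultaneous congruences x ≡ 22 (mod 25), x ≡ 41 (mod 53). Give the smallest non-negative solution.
The moduli 25, 53 are pairwise coprime, so by the CRT there is a unique solution mod 25·53 = 1325.
Solve by successive substitution. Start with x ≡ 22 (mod 25).
  Combine with x ≡ 41 (mod 53): write x = 22 + 25·t and require 22 + 25·t ≡ 41 (mod 53), i.e. 25·t ≡ 41 − 22 ≡ 19 (mod 53). Since 25^(−1) ≡ 17 (mod 53), t ≡ 17·19 ≡ 5 (mod 53). So x ≡ 22 + 25·5 = 147 (mod 1325).
Unique solution in [0, 1325): x = 147.

Final answer: x ≡ 147 (mod 1325); the representative in [0, 1325) is 147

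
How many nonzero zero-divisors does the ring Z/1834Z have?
Z/1834Z has 1053 nonzero zero-divisors

In Z/1834Z each nonzero element is either a unit (gcd with 1834 is 1) or a zero-divisor (gcd > 1). The number of units is φ(1834): factorise 1834 = 2 · 7 · 131, so φ(1834) = (2 − 1) · (7 − 1) · (131 − 1) = 1 · 6 · 130 = 780. The nonzero elements number 1834 − 1 = 1833. Hence the nonzero zero-divisors number 1833 − 780 = 1053.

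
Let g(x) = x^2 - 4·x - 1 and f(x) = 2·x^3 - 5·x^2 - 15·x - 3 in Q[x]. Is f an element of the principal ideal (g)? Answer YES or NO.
NO

In Q[x] the ideal (g) consists of all multiples of g, so f ∈ (g) iff g | f, i.e. iff the remainder of f on division by g is 0. Divide f by g (g is monic, so eliminate the leading term of the running remainder at each step):
  leading term 2·x^3: subtract (2·x)·g(x) = 2·x^3 - 8·x^2 - 2·x, leaving 3·x^2 - 13·x - 3
  leading term 3·x^2: subtract (3)·g(x) = 3·x^2 - 12·x - 3, leaving -x
The remainder r(x) = -x ≠ 0 (and deg r < deg g), so g ∤ f, i.e. f ∉ (g).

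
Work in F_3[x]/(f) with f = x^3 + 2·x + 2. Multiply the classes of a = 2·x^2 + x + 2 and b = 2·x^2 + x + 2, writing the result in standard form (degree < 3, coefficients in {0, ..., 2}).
a · b ≡ x^2 + 2 (mod f(x))

Multiply as integer polynomials: a · b = 4·x^4 + 4·x^3 + 9·x^2 + 4·x + 4. Reducing coefficients mod 3: a · b ≡ x^4 + x^3 + x + 1. Now divide by f(x) = x^3 + 2·x + 2 in F_3[x], eliminating the leading term at each step:
  leading term x^4: subtract (x)·f(x) = x^4 + 2·x^2 + 2·x, leaving x^3 + x^2 + 2·x + 1 (coefficients mod 3)
  leading term x^3: subtract (1)·f(x) = x^3 + 2·x + 2, leaving x^2 + 2 (coefficients mod 3)
The degree is now < 3, so this is the remainder. Hence a · b ≡ x^2 + 2 in F_3[x]/(f).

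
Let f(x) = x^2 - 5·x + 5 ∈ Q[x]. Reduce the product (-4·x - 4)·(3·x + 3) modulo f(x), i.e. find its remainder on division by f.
a · b ≡ 48 - 84·x (mod f(x))

First multiply in Q[x] without reducing: a · b = -12·x^2 - 24·x - 12. Now divide by f(x) = x^2 - 5·x + 5, eliminating the leading term at each step:
  leading term -12·x^2: subtract (-12)·f(x) = -12·x^2 + 60·x - 60, leaving 48 - 84·x
The degree is now < 2, so this is the remainder. Hence a · b ≡ 48 - 84·x in Q[x]/(f).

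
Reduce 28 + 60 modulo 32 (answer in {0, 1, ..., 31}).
Reduce the summands first: 60 ≡ 28 (mod 32), so 28 + 60 ≡ 28 + 28 (mod 32). 28 + 28 = 56; 56 = 1·32 + 24, so (28 + 60) mod 32 = 24.

Final answer: 24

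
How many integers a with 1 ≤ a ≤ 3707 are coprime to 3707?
3360

The number of a ∈ {1, ..., 3707} with gcd(a, 3707) = 1 is by definition Euler's totient φ(3707). φ is multiplicative, with φ(p^e) = p^e − p^(e−1). Factorise 3707 = 11 · 337. Then
  φ(3707) = (11 − 1) · (337 − 1) = 10 · 336 = 3360.
So there are 3360 such integers.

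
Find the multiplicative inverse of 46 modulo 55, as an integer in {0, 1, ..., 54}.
46^(−1) ≡ 6 (mod 55)

Apply the extended Euclidean algorithm to (55, 46), tracking rows (r, s, t) with s·55 + t·46 = r. Each division r_prev = q·r_cur + r_new produces the new row as (previous row) − q·(current row):
  row A: (55, 1, 0)   [1·55 + 0·46 = 55]
  row B: (46, 0, 1)   [0·55 + 1·46 = 46]
  55 = 1·46 + 9   → row C = row A − 1·row B = (9, 1, −1)   [check: 1·55 − 1·46 = 9]
  46 = 5·9 + 1   → row D = row B − 5·row C = (1, −5, 6)   [check: −5·55 + 6·46 = 1]
  9 = 9·1 + 0   → remainder 0, stop. gcd = 1 (last nonzero row D).
The gcd is 1, so 46 is invertible mod 55. The last nonzero row gives −5·55 + 6·46 = 1, so t = 6. So 46^(−1) ≡ 6 (mod 55). Verify: 46 · 6 = 276 ≡ 1 (mod 55). ✓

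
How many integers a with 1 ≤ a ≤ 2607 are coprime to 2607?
The number of a ∈ {1, ..., 2607} with gcd(a, 2607) = 1 is by definition Euler's totient φ(2607). φ is multiplicative, with φ(p^e) = p^e − p^(e−1). Factorise 2607 = 3 · 11 · 79. Then
  φ(2607) = (3 − 1) · (11 − 1) · (79 − 1) = 2 · 10 · 78 = 1560.
So there are 1560 such integers.

Final answer: 1560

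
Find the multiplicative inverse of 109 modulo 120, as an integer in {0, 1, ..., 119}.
109^(−1) ≡ 109 (mod 120)

Apply the extended Euclidean algorithm to (120, 109), tracking rows (r, s, t) with s·120 + t·109 = r. Each division r_prev = q·r_cur + r_new produces the new row as (previous row) − q·(current row):
  row A: (120, 1, 0)   [1·120 + 0·109 = 120]
  row B: (109, 0, 1)   [0·120 + 1·109 = 109]
  120 = 1·109 + 11   → row C = row A − 1·row B = (11, 1, −1)   [check: 1·120 − 1·109 = 11]
  109 = 9·11 + 10   → row D = row B − 9·row C = (10, −9, 10)   [check: −9·120 + 10·109 = 10]
  11 = 1·10 + 1   → row E = row C − 1·row D = (1, 10, −11)   [check: 10·120 − 11·109 = 1]
  10 = 10·1 + 0   → remainder 0, stop. gcd = 1 (last nonzero row E).
The gcd is 1, so 109 is invertible mod 120. The last nonzero row gives 10·120 − 11·109 = 1, so t = −11. So 109^(−1) ≡ −11 ≡ 109 (mod 120). Verify: 109 · 109 = 11881 ≡ 1 (mod 120). ✓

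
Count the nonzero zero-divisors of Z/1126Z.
Z/1126Z has 563 nonzero zero-divisors

In Z/1126Z each nonzero element is either a unit (gcd with 1126 is 1) or a zero-divisor (gcd > 1). The number of units is φ(1126): factorise 1126 = 2 · 563, so φ(1126) = (2 − 1) · (563 − 1) = 1 · 562 = 562. The nonzero elements number 1126 − 1 = 1125. Hence the nonzero zero-divisors number 1125 − 562 = 563.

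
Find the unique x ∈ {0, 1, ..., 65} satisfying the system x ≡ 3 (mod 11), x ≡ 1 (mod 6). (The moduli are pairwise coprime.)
The moduli 11, 6 are pairwise coprime, so by the CRT there is a unique solution mod 11·6 = 66.
Solve by successive substitution. Start with x ≡ 3 (mod 11).
  Combine with x ≡ 1 (mod 6): write x = 3 + 11·t and require 3 + 11·t ≡ 1 (mod 6), i.e. 11·t ≡ 1 − 3 ≡ 4 (mod 6). Since 11^(−1) ≡ 5 (mod 6) (11 ≡ 5 (mod 6)), t ≡ 5·4 ≡ 2 (mod 6). So x ≡ 3 + 11·2 = 25 (mod 66).
Unique solution in [0, 66): x = 25.

Final answer: x ≡ 25 (mod 66); the representative in [0, 66) is 25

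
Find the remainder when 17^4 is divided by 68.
17

Use repeated squaring. Binary(4) = 100. Walk through the bits of the exponent 4 left-to-right: at each bit after the leading one, square the running value, then multiply by 17 if the bit is 1 (always reducing mod 68):
  bit 1 = 1 (leading): start with 17.
  bit 2 = 0: square 17^2 = 289 ≡ 17 (mod 68).
  bit 3 = 0: square 17^2 = 289 ≡ 17 (mod 68).
Final value: 17^4 ≡ 17 (mod 68).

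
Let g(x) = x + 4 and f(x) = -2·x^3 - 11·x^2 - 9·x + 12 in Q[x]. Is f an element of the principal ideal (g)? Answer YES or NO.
In Q[x] the ideal (g) consists of all multiples of g, so f ∈ (g) iff g | f, i.e. iff the remainder of f on division by g is 0. Divide f by g (g is monic, so eliminate the leading term of the running remainder at each step):
  leading term -2·x^3: subtract (-2·x^2)·g(x) = -2·x^3 - 8·x^2, leaving -3·x^2 - 9·x + 12
  leading term -3·x^2: subtract (-3·x)·g(x) = -3·x^2 - 12·x, leaving 3·x + 12
  leading term 3·x: subtract (3)·g(x) = 3·x + 12, leaving 0
The remainder is 0, so f(x) = g(x) · h(x) with h(x) = -2·x^2 - 3·x + 3. Hence g | f, i.e. f ∈ (g).

Final answer: YES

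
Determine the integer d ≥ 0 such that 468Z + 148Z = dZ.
In the PID Z, (a, b) is generated by gcd(a, b). Compute gcd(468, 148) with the extended Euclidean algorithm, tracking rows (r, s, t) with s·468 + t·148 = r:
  row A: (468, 1, 0)   [1·468 + 0·148 = 468]
  row B: (148, 0, 1)   [0·468 + 1·148 = 148]
  468 = 3·148 + 24   → row C = row A − 3·row B = (24, 1, −3)   [check: 1·468 − 3·148 = 24]
  148 = 6·24 + 4   → row D = row B − 6·row C = (4, −6, 19)   [check: −6·468 + 19·148 = 4]
  24 = 6·4 + 0   → remainder 0, stop. gcd = 4 (last nonzero row D).
So gcd(468, 148) = 4, with Bézout identity −6·468 + 19·148 = 4. Containment (⊇): the Bézout identity exhibits 4 as an element of (468, 148), giving (4) ⊆ (468, 148). Containment (⊆): since 4 | 468 and 4 | 148 (468 = 4·117, 148 = 4·37), every Z-linear combination of 468 and 148 is divisible by 4, so (468, 148) ⊆ (4). Therefore (468, 148) = (4), d = 4.

Final answer: (468, 148) = (4); d = 4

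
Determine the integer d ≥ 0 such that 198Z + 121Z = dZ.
(198, 121) = (11); d = 11

In the PID Z, (a, b) is generated by gcd(a, b). Compute gcd(198, 121) with the extended Euclidean algorithm, tracking rows (r, s, t) with s·198 + t·121 = r:
  row A: (198, 1, 0)   [1·198 + 0·121 = 198]
  row B: (121, 0, 1)   [0·198 + 1·121 = 121]
  198 = 1·121 + 77   → row C = row A − 1·row B = (77, 1, −1)   [check: 1·198 − 1·121 = 77]
  121 = 1·77 + 44   → row D = row B − 1·row C = (44, −1, 2)   [check: −1·198 + 2·121 = 44]
  77 = 1·44 + 33   → row E = row C − 1·row D = (33, 2, −3)   [check: 2·198 − 3·121 = 33]
  44 = 1·33 + 11   → row F = row D − 1·row E = (11, −3, 5)   [check: −3·198 + 5·121 = 11]
  33 = 3·11 + 0   → remainder 0, stop. gcd = 11 (last nonzero row F).
So gcd(198, 121) = 11, with Bézout identity −3·198 + 5·121 = 11. Containment (⊇): the Bézout identity exhibits 11 as an element of (198, 121), giving (11) ⊆ (198, 121). Containment (⊆): since 11 | 198 and 11 | 121 (198 = 11·18, 121 = 11·11), every Z-linear combination of 198 and 121 is divisible by 11, so (198, 121) ⊆ (11). Therefore (198, 121) = (11), d = 11.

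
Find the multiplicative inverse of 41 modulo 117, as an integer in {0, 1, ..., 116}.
41^(−1) ≡ 20 (mod 117)

Apply the extended Euclidean algorithm to (117, 41), tracking rows (r, s, t) with s·117 + t·41 = r. Each division r_prev = q·r_cur + r_new produces the new row as (previous row) − q·(current row):
  row A: (117, 1, 0)   [1·117 + 0·41 = 117]
  row B: (41, 0, 1)   [0·117 + 1·41 = 41]
  117 = 2·41 + 35   → row C = row A − 2·row B = (35, 1, −2)   [check: 1·117 − 2·41 = 35]
  41 = 1·35 + 6   → row D = row B − 1·row C = (6, −1, 3)   [check: −1·117 + 3·41 = 6]
  35 = 5·6 + 5   → row E = row C − 5·row D = (5, 6, −17)   [check: 6·117 − 17·41 = 5]
  6 = 1·5 + 1   → row F = row D − 1·row E = (1, −7, 20)   [check: −7·117 + 20·41 = 1]
  5 = 5·1 + 0   → remainder 0, stop. gcd = 1 (last nonzero row F).
The gcd is 1, so 41 is invertible mod 117. The last nonzero row gives −7·117 + 20·41 = 1, so t = 20. So 41^(−1) ≡ 20 (mod 117). Verify: 41 · 20 = 820 ≡ 1 (mod 117). ✓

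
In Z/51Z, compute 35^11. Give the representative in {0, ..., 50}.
35

Use repeated squaring. Binary(11) = 1011. Walk through the bits of the exponent 11 left-to-right: at each bit after the leading one, square the running value, then multiply by 35 if the bit is 1 (always reducing mod 51):
  bit 1 = 1 (leading): start with 35.
  bit 2 = 0: square 35^2 = 1225 ≡ 1 (mod 51).
  bit 3 = 1: square 1^2 = 1; bit is 1, so multiply 1·35 = 35 (mod 51).
  bit 4 = 1: square 35^2 = 1225 ≡ 1; bit is 1, so multiply 1·35 = 35 (mod 51).
Final value: 35^11 ≡ 35 (mod 51).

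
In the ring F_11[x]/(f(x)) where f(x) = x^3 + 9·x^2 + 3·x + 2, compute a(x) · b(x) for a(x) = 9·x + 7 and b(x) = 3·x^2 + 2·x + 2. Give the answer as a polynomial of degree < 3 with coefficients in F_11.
a · b ≡ 5·x^2 + 6·x + 4 (mod f(x))

Multiply as integer polynomials: a · b = 27·x^3 + 39·x^2 + 32·x + 14. Reducing coefficients mod 11: a · b ≡ 5·x^3 + 6·x^2 + 10·x + 3. Now divide by f(x) = x^3 + 9·x^2 + 3·x + 2 in F_11[x], eliminating the leading term at each step:
  leading term 5·x^3: subtract (5)·f(x) = 5·x^3 + x^2 + 4·x + 10, leaving 5·x^2 + 6·x + 4 (coefficients mod 11)
The degree is now < 3, so this is the remainder. Hence a · b ≡ 5·x^2 + 6·x + 4 in F_11[x]/(f).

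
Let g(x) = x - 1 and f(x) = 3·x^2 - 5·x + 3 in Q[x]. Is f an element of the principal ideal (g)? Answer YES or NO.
NO

In Q[x] the ideal (g) consists of all multiples of g, so f ∈ (g) iff g | f, i.e. iff the remainder of f on division by g is 0. Divide f by g (g is monic, so eliminate the leading term of the running remainder at each step):
  leading term 3·x^2: subtract (3·x)·g(x) = 3·x^2 - 3·x, leaving 3 - 2·x
  leading term -2·x: subtract (-2)·g(x) = 2 - 2·x, leaving 1
The remainder r(x) = 1 ≠ 0 (and deg r < deg g), so g ∤ f, i.e. f ∉ (g).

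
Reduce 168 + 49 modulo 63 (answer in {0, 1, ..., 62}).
Reduce the summands first: 168 ≡ 42 (mod 63), so 168 + 49 ≡ 42 + 49 (mod 63). 42 + 49 = 91; 91 = 1·63 + 28, so (168 + 49) mod 63 = 28.

Final answer: 28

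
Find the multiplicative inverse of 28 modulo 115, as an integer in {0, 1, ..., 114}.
28^(−1) ≡ 37 (mod 115)

Apply the extended Euclidean algorithm to (115, 28), tracking rows (r, s, t) with s·115 + t·28 = r. Each division r_prev = q·r_cur + r_new produces the new row as (previous row) − q·(current row):
  row A: (115, 1, 0)   [1·115 + 0·28 = 115]
  row B: (28, 0, 1)   [0·115 + 1·28 = 28]
  115 = 4·28 + 3   → row C = row A − 4·row B = (3, 1, −4)   [check: 1·115 − 4·28 = 3]
  28 = 9·3 + 1   → row D = row B − 9·row C = (1, −9, 37)   [check: −9·115 + 37·28 = 1]
  3 = 3·1 + 0   → remainder 0, stop. gcd = 1 (last nonzero row D).
The gcd is 1, so 28 is invertible mod 115. The last nonzero row gives −9·115 + 37·28 = 1, so t = 37. So 28^(−1) ≡ 37 (mod 115). Verify: 28 · 37 = 1036 ≡ 1 (mod 115). ✓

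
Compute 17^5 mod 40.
Use repeated squaring. Binary(5) = 101. Walk through the bits of the exponent 5 left-to-right: at each bit after the leading one, square the running value, then multiply by 17 if the bit is 1 (always reducing mod 40):
  bit 1 = 1 (leading): start with 17.
  bit 2 = 0: square 17^2 = 289 ≡ 9 (mod 40).
  bit 3 = 1: square 9^2 = 81 ≡ 1; bit is 1, so multiply 1·17 = 17 (mod 40).
Final value: 17^5 ≡ 17 (mod 40).

Final answer: 17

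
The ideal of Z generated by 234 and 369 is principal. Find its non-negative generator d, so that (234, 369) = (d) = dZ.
In the PID Z, (a, b) is generated by gcd(a, b). Compute gcd(369, 234) with the extended Euclidean algorithm, tracking rows (r, s, t) with s·369 + t·234 = r:
  row A: (369, 1, 0)   [1·369 + 0·234 = 369]
  row B: (234, 0, 1)   [0·369 + 1·234 = 234]
  369 = 1·234 + 135   → row C = row A − 1·row B = (135, 1, −1)   [check: 1·369 − 1·234 = 135]
  234 = 1·135 + 99   → row D = row B − 1·row C = (99, −1, 2)   [check: −1·369 + 2·234 = 99]
  135 = 1·99 + 36   → row E = row C − 1·row D = (36, 2, −3)   [check: 2·369 − 3·234 = 36]
  99 = 2·36 + 27   → row F = row D − 2·row E = (27, −5, 8)   [check: −5·369 + 8·234 = 27]
  36 = 1·27 + 9   → row G = row E − 1·row F = (9, 7, −11)   [check: 7·369 − 11·234 = 9]
  27 = 3·9 + 0   → remainder 0, stop. gcd = 9 (last nonzero row G).
So gcd(234, 369) = 9, with Bézout identity 7·369 − 11·234 = 9. Containment (⊇): the Bézout identity exhibits 9 as an element of (234, 369), giving (9) ⊆ (234, 369). Containment (⊆): since 9 | 234 and 9 | 369 (234 = 9·26, 369 = 9·41), every Z-linear combination of 234 and 369 is divisible by 9, so (234, 369) ⊆ (9). Therefore (234, 369) = (9), d = 9.

Final answer: (234, 369) = (9); d = 9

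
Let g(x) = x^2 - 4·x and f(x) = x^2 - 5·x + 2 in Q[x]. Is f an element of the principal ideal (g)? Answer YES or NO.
In Q[x] the ideal (g) consists of all multiples of g, so f ∈ (g) iff g | f, i.e. iff the remainder of f on division by g is 0. Divide f by g (g is monic, so eliminate the leading term of the running remainder at each step):
  leading term x^2: subtract (1)·g(x) = x^2 - 4·x, leaving 2 - x
The remainder r(x) = 2 - x ≠ 0 (and deg r < deg g), so g ∤ f, i.e. f ∉ (g).

Final answer: NO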